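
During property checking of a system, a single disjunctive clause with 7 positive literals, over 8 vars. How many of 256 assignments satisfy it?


Step 1: Total=2^8=256
Step 2: Unsat when all 7 false: 2^1=2
Step 3: Sat=256-2=254

254


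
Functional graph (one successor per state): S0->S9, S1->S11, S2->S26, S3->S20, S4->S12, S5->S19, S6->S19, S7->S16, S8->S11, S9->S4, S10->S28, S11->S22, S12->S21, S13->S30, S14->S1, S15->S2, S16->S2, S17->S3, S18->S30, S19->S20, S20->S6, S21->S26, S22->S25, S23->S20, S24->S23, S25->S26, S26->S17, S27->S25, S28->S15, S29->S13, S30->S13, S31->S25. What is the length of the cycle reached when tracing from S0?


Trace from S0 until a state repeats:
  S0 -> S9 -> S4 -> S12 -> S21 -> S26 -> S17 -> S3 -> S20 -> S6 -> S19 -> S20
S20 first seen at step 8, revisited at step 11.
Cycle length = 11 - 8 = 3

3


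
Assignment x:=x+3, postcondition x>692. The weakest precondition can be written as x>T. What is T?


Formula: wp(x:=E, P) = P[E/x] (substitute E for x in postcondition)
Step 1: Postcondition: x>692
Step 2: Substitute x+3 for x: x+3>692
Step 3: Solve for x: x > 692-3 = 689

689


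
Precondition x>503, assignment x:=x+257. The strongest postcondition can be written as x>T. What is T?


Formula: sp(P, x:=E) = exists old_x. (x = E[old_x/x]) AND P[old_x/x] (old_x is the value of x before the assignment; eliminate old_x by solving x = E[old_x/x] for old_x)
Step 1: Precondition P: x>503, i.e. old_x > 503
Step 2: Assignment gives x = old_x + 257, so old_x = x - 257
Step 3: Substitute into P: x - 257 > 503
Step 4: Simplify: x > 503+257 = 760

760


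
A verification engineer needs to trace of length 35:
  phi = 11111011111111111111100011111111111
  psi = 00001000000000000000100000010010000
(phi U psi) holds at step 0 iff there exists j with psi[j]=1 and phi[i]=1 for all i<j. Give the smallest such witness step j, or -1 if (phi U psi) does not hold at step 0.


(phi U psi) at 0: need smallest j with psi[j]=1 and phi[i]=1 for all i in [0,j).
Scan from step 0:
  step 0: phi=1, psi=0 -> continue
  step 1: phi=1, psi=0 -> continue
  step 2: phi=1, psi=0 -> continue
  step 3: phi=1, psi=0 -> continue
  step 4: psi=1 and phi held for [0,4) -> witness found
Witness step = 4

4


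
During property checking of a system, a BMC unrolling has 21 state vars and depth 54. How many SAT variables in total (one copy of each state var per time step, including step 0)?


BMC unrolls to depth k, creating one copy of each state var for steps 0..k.
Step count = 54 + 1 = 55 (steps 0 through 54)
Vars per step = 21
Total = 21 * 55 = 1155

1155


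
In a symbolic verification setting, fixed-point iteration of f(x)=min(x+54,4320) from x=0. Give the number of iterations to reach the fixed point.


Step 1: x=0, cap=4320, increment=54
Step 2: x grows by 54 each step until capped at 4320; fixed point is x=4320
Step 3: iterations = ceil(4320/54) = 80

80


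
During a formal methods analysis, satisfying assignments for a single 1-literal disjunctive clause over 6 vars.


Step 1: Total=2^6=64
Step 2: Unsat when all 1 false: 2^5=32
Step 3: Sat=64-32=32

32


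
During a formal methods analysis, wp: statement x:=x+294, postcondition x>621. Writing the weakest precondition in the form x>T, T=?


Formula: wp(x:=E, P) = P[E/x] (substitute E for x in postcondition)
Step 1: Postcondition: x>621
Step 2: Substitute x+294 for x: x+294>621
Step 3: Solve for x: x > 621-294 = 327

327


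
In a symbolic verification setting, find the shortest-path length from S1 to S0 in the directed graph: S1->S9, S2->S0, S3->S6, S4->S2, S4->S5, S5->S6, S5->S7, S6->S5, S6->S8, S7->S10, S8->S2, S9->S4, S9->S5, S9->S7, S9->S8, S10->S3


BFS layer-by-layer from S1:
  dist 0: {S1}
  dist 1: {S9}
  dist 2: {S4, S5, S7, S8}
  dist 3: {S2, S6, S10}
  dist 4: {S0, S3}
  -> S0 reached at distance 4
Shortest path length = 4

4


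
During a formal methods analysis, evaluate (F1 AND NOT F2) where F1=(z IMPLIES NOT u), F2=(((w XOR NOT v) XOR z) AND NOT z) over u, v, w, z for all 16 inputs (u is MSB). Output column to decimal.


F1 = (z IMPLIES NOT u)
F2 = (((w XOR NOT v) XOR z) AND NOT z)
Counterexample to F1=>F2 is where F1=1 and F2=0.
Evaluate each row (bits = u,v,w,z, MSB first):
  row 0 [0000]: F1=1 F2=1 -> F1&~F2 -> 0
  row 1 [0001]: F1=1 F2=0 -> F1&~F2 -> 1
  row 2 [0010]: F1=1 F2=0 -> F1&~F2 -> 1
  row 3 [0011]: F1=1 F2=0 -> F1&~F2 -> 1
  row 4 [0100]: F1=1 F2=0 -> F1&~F2 -> 1
  row 5 [0101]: F1=1 F2=0 -> F1&~F2 -> 1
  row 6 [0110]: F1=1 F2=1 -> F1&~F2 -> 0
  row 7 [0111]: F1=1 F2=0 -> F1&~F2 -> 1
  row 8 [1000]: F1=1 F2=1 -> F1&~F2 -> 0
  row 9 [1001]: F1=0 F2=0 -> F1&~F2 -> 0
  row 10 [1010]: F1=1 F2=0 -> F1&~F2 -> 1
  row 11 [1011]: F1=0 F2=0 -> F1&~F2 -> 0
  row 12 [1100]: F1=1 F2=0 -> F1&~F2 -> 1
  row 13 [1101]: F1=0 F2=0 -> F1&~F2 -> 0
  row 14 [1110]: F1=1 F2=1 -> F1&~F2 -> 0
  row 15 [1111]: F1=0 F2=0 -> F1&~F2 -> 0
Full result column, 4 rows per line (u,v fixed per line; w,z runs 00..11 left to right):
  rows 0-3 [u,v=00]: 0111  = hex 7
  rows 4-7 [u,v=01]: 1101  = hex D
  rows 8-11 [u,v=10]: 0010  = hex 2
  rows 12-15 [u,v=11]: 1000  = hex 8
Counterexample vector (row 0 .. row 15) = 0111110100101000
Output column grouped in 4s = 0111 1101 0010 1000 = 0x7D28
Convert to decimal digit by digit (value = value*16 + digit):
  7 -> 7
  7*16 + 13 (D) = 125
  125*16 + 2 = 2002
  2002*16 + 8 = 32040
Decimal = 32040

32040


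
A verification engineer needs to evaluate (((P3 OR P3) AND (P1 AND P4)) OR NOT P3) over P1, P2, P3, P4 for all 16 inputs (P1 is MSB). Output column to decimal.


Formula: (((P3 OR P3) AND (P1 AND P4)) OR NOT P3) over P1, P2, P3, P4 (16 rows)
Evaluate each row (bits = P1,P2,P3,P4, MSB first):
  row 0 [0000]: (((0 OR 0) AND (0 AND 0)) OR NOT 0) -> 1
  row 1 [0001]: (((0 OR 0) AND (0 AND 1)) OR NOT 0) -> 1
  row 2 [0010]: (((1 OR 1) AND (0 AND 0)) OR NOT 1) -> 0
  row 3 [0011]: (((1 OR 1) AND (0 AND 1)) OR NOT 1) -> 0
  row 4 [0100]: (((0 OR 0) AND (0 AND 0)) OR NOT 0) -> 1
  row 5 [0101]: (((0 OR 0) AND (0 AND 1)) OR NOT 0) -> 1
  row 6 [0110]: (((1 OR 1) AND (0 AND 0)) OR NOT 1) -> 0
  row 7 [0111]: (((1 OR 1) AND (0 AND 1)) OR NOT 1) -> 0
  row 8 [1000]: (((0 OR 0) AND (1 AND 0)) OR NOT 0) -> 1
  row 9 [1001]: (((0 OR 0) AND (1 AND 1)) OR NOT 0) -> 1
  row 10 [1010]: (((1 OR 1) AND (1 AND 0)) OR NOT 1) -> 0
  row 11 [1011]: (((1 OR 1) AND (1 AND 1)) OR NOT 1) -> 1
  row 12 [1100]: (((0 OR 0) AND (1 AND 0)) OR NOT 0) -> 1
  row 13 [1101]: (((0 OR 0) AND (1 AND 1)) OR NOT 0) -> 1
  row 14 [1110]: (((1 OR 1) AND (1 AND 0)) OR NOT 1) -> 0
  row 15 [1111]: (((1 OR 1) AND (1 AND 1)) OR NOT 1) -> 1
Full result column, 4 rows per line (P1,P2 fixed per line; P3,P4 runs 00..11 left to right):
  rows 0-3 [P1,P2=00]: 1100  = hex C
  rows 4-7 [P1,P2=01]: 1100  = hex C
  rows 8-11 [P1,P2=10]: 1101  = hex D
  rows 12-15 [P1,P2=11]: 1101  = hex D
Output column (row 0 .. row 15) = 1100110011011101
Output column grouped in 4s = 1100 1100 1101 1101 = 0xCCDD
Convert to decimal digit by digit (value = value*16 + digit):
  C -> 12
  12*16 + 12 (C) = 204
  204*16 + 13 (D) = 3277
  3277*16 + 13 (D) = 52445
Decimal = 52445

52445


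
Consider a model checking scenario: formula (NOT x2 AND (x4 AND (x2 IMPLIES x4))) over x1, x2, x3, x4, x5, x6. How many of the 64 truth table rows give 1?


Formula: (NOT x2 AND (x4 AND (x2 IMPLIES x4))) over 6 vars (64 rows)
Evaluate each row (x1, x2, x3, x4, x5, x6 as bits, MSB first):
  row 0 [000000]: (NOT 0 AND (0 AND (0 IMPLIES 0))) -> 0
  row 1 [000001]: (NOT 0 AND (0 AND (0 IMPLIES 0))) -> 0
  row 2 [000010]: (NOT 0 AND (0 AND (0 IMPLIES 0))) -> 0
  row 3 [000011]: (NOT 0 AND (0 AND (0 IMPLIES 0))) -> 0
  row 4 [000100]: (NOT 0 AND (1 AND (0 IMPLIES 1))) -> 1
  (every remaining row is evaluated the same way; all 64 results are listed next)
Full result column, 8 rows per line (x1,x2,x3 fixed per line; x4,x5,x6 runs 000..111 left to right):
  rows 0-7 [x1,x2,x3=000]: 00001111  (ones: 4)
  rows 8-15 [x1,x2,x3=001]: 00001111  (ones: 4)
  rows 16-23 [x1,x2,x3=010]: 00000000  (ones: 0)
  rows 24-31 [x1,x2,x3=011]: 00000000  (ones: 0)
  rows 32-39 [x1,x2,x3=100]: 00001111  (ones: 4)
  rows 40-47 [x1,x2,x3=101]: 00001111  (ones: 4)
  rows 48-55 [x1,x2,x3=110]: 00000000  (ones: 0)
  rows 56-63 [x1,x2,x3=111]: 00000000  (ones: 0)
Count of 1-rows = 4+4+0+0+4+4+0+0 = 16

16


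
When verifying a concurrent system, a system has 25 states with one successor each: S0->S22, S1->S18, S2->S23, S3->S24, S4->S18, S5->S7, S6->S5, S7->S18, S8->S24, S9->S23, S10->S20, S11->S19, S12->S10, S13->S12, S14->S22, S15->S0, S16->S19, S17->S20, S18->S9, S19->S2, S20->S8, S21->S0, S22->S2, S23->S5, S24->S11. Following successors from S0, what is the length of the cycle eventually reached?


Trace from S0 until a state repeats:
  S0 -> S22 -> S2 -> S23 -> S5 -> S7 -> S18 -> S9 -> S23
S23 first seen at step 3, revisited at step 8.
Cycle length = 8 - 3 = 5

5


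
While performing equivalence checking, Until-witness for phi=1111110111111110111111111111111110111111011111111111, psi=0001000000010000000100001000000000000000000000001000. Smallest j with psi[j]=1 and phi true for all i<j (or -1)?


(phi U psi) at 0: need smallest j with psi[j]=1 and phi[i]=1 for all i in [0,j).
Scan from step 0:
  step 0: phi=1, psi=0 -> continue
  step 1: phi=1, psi=0 -> continue
  step 2: phi=1, psi=0 -> continue
  step 3: psi=1 and phi held for [0,3) -> witness found
Witness step = 3

3


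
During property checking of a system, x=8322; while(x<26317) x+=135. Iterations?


Step 1: x goes from 8322 toward 26317 by 135; the body runs while x<26317, so iterations = ceil((bound-start)/step)
Step 2: Distance=17995
Step 3: ceil(17995/135)=134

134


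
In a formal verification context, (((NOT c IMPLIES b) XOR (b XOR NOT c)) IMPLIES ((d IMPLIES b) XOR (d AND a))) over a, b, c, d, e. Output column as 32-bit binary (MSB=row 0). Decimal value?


Formula: (((NOT c IMPLIES b) XOR (b XOR NOT c)) IMPLIES ((d IMPLIES b) XOR (d AND a))) over a, b, c, d, e (32 rows)
Evaluate each row (bits = a,b,c,d,e, MSB first):
  row 0 [00000]: (((NOT 0 IMPLIES 0) XOR (0 XOR NOT 0)) IMPLIES ((0 IMPLIES 0) XOR (0 AND 0))) -> 1
  row 1 [00001]: (((NOT 0 IMPLIES 0) XOR (0 XOR NOT 0)) IMPLIES ((0 IMPLIES 0) XOR (0 AND 0))) -> 1
  row 2 [00010]: (((NOT 0 IMPLIES 0) XOR (0 XOR NOT 0)) IMPLIES ((1 IMPLIES 0) XOR (1 AND 0))) -> 0
  row 3 [00011]: (((NOT 0 IMPLIES 0) XOR (0 XOR NOT 0)) IMPLIES ((1 IMPLIES 0) XOR (1 AND 0))) -> 0
  row 4 [00100]: (((NOT 1 IMPLIES 0) XOR (0 XOR NOT 1)) IMPLIES ((0 IMPLIES 0) XOR (0 AND 0))) -> 1
  row 5 [00101]: (((NOT 1 IMPLIES 0) XOR (0 XOR NOT 1)) IMPLIES ((0 IMPLIES 0) XOR (0 AND 0))) -> 1
  row 6 [00110]: (((NOT 1 IMPLIES 0) XOR (0 XOR NOT 1)) IMPLIES ((1 IMPLIES 0) XOR (1 AND 0))) -> 0
  row 7 [00111]: (((NOT 1 IMPLIES 0) XOR (0 XOR NOT 1)) IMPLIES ((1 IMPLIES 0) XOR (1 AND 0))) -> 0
  row 8 [01000]: (((NOT 0 IMPLIES 1) XOR (1 XOR NOT 0)) IMPLIES ((0 IMPLIES 1) XOR (0 AND 0))) -> 1
  row 9 [01001]: (((NOT 0 IMPLIES 1) XOR (1 XOR NOT 0)) IMPLIES ((0 IMPLIES 1) XOR (0 AND 0))) -> 1
  row 10 [01010]: (((NOT 0 IMPLIES 1) XOR (1 XOR NOT 0)) IMPLIES ((1 IMPLIES 1) XOR (1 AND 0))) -> 1
  row 11 [01011]: (((NOT 0 IMPLIES 1) XOR (1 XOR NOT 0)) IMPLIES ((1 IMPLIES 1) XOR (1 AND 0))) -> 1
  row 12 [01100]: (((NOT 1 IMPLIES 1) XOR (1 XOR NOT 1)) IMPLIES ((0 IMPLIES 1) XOR (0 AND 0))) -> 1
  row 13 [01101]: (((NOT 1 IMPLIES 1) XOR (1 XOR NOT 1)) IMPLIES ((0 IMPLIES 1) XOR (0 AND 0))) -> 1
  row 14 [01110]: (((NOT 1 IMPLIES 1) XOR (1 XOR NOT 1)) IMPLIES ((1 IMPLIES 1) XOR (1 AND 0))) -> 1
  row 15 [01111]: (((NOT 1 IMPLIES 1) XOR (1 XOR NOT 1)) IMPLIES ((1 IMPLIES 1) XOR (1 AND 0))) -> 1
  row 16 [10000]: (((NOT 0 IMPLIES 0) XOR (0 XOR NOT 0)) IMPLIES ((0 IMPLIES 0) XOR (0 AND 1))) -> 1
  row 17 [10001]: (((NOT 0 IMPLIES 0) XOR (0 XOR NOT 0)) IMPLIES ((0 IMPLIES 0) XOR (0 AND 1))) -> 1
  row 18 [10010]: (((NOT 0 IMPLIES 0) XOR (0 XOR NOT 0)) IMPLIES ((1 IMPLIES 0) XOR (1 AND 1))) -> 1
  row 19 [10011]: (((NOT 0 IMPLIES 0) XOR (0 XOR NOT 0)) IMPLIES ((1 IMPLIES 0) XOR (1 AND 1))) -> 1
  row 20 [10100]: (((NOT 1 IMPLIES 0) XOR (0 XOR NOT 1)) IMPLIES ((0 IMPLIES 0) XOR (0 AND 1))) -> 1
  row 21 [10101]: (((NOT 1 IMPLIES 0) XOR (0 XOR NOT 1)) IMPLIES ((0 IMPLIES 0) XOR (0 AND 1))) -> 1
  row 22 [10110]: (((NOT 1 IMPLIES 0) XOR (0 XOR NOT 1)) IMPLIES ((1 IMPLIES 0) XOR (1 AND 1))) -> 1
  row 23 [10111]: (((NOT 1 IMPLIES 0) XOR (0 XOR NOT 1)) IMPLIES ((1 IMPLIES 0) XOR (1 AND 1))) -> 1
  row 24 [11000]: (((NOT 0 IMPLIES 1) XOR (1 XOR NOT 0)) IMPLIES ((0 IMPLIES 1) XOR (0 AND 1))) -> 1
  row 25 [11001]: (((NOT 0 IMPLIES 1) XOR (1 XOR NOT 0)) IMPLIES ((0 IMPLIES 1) XOR (0 AND 1))) -> 1
  row 26 [11010]: (((NOT 0 IMPLIES 1) XOR (1 XOR NOT 0)) IMPLIES ((1 IMPLIES 1) XOR (1 AND 1))) -> 0
  row 27 [11011]: (((NOT 0 IMPLIES 1) XOR (1 XOR NOT 0)) IMPLIES ((1 IMPLIES 1) XOR (1 AND 1))) -> 0
  row 28 [11100]: (((NOT 1 IMPLIES 1) XOR (1 XOR NOT 1)) IMPLIES ((0 IMPLIES 1) XOR (0 AND 1))) -> 1
  row 29 [11101]: (((NOT 1 IMPLIES 1) XOR (1 XOR NOT 1)) IMPLIES ((0 IMPLIES 1) XOR (0 AND 1))) -> 1
  row 30 [11110]: (((NOT 1 IMPLIES 1) XOR (1 XOR NOT 1)) IMPLIES ((1 IMPLIES 1) XOR (1 AND 1))) -> 1
  row 31 [11111]: (((NOT 1 IMPLIES 1) XOR (1 XOR NOT 1)) IMPLIES ((1 IMPLIES 1) XOR (1 AND 1))) -> 1
Full result column, 4 rows per line (a,b,c fixed per line; d,e runs 00..11 left to right):
  rows 0-3 [a,b,c=000]: 1100  = hex C
  rows 4-7 [a,b,c=001]: 1100  = hex C
  rows 8-11 [a,b,c=010]: 1111  = hex F
  rows 12-15 [a,b,c=011]: 1111  = hex F
  rows 16-19 [a,b,c=100]: 1111  = hex F
  rows 20-23 [a,b,c=101]: 1111  = hex F
  rows 24-27 [a,b,c=110]: 1100  = hex C
  rows 28-31 [a,b,c=111]: 1111  = hex F
Output column (row 0 .. row 31) = 11001100111111111111111111001111
Output column grouped in 4s = 1100 1100 1111 1111 1111 1111 1100 1111 = 0xCCFFFFCF
Convert to decimal digit by digit (value = value*16 + digit):
  C -> 12
  12*16 + 12 (C) = 204
  204*16 + 15 (F) = 3279
  3279*16 + 15 (F) = 52479
  52479*16 + 15 (F) = 839679
  839679*16 + 15 (F) = 13434879
  13434879*16 + 12 (C) = 214958076
  214958076*16 + 15 (F) = 3439329231
Decimal = 3439329231

3439329231


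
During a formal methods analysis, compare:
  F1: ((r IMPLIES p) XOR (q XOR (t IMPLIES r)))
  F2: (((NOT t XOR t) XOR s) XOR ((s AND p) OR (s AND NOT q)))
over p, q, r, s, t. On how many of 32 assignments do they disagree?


F1 = ((r IMPLIES p) XOR (q XOR (t IMPLIES r)))
F2 = (((NOT t XOR t) XOR s) XOR ((s AND p) OR (s AND NOT q)))
Evaluate both on each of 32 rows (bits = p,q,r,s,t):
  row 0 [00000]: F1=0 F2=1 (differ) -> 1
  row 1 [00001]: F1=1 F2=1 -> 0
  row 2 [00010]: F1=0 F2=1 (differ) -> 1
  row 3 [00011]: F1=1 F2=1 -> 0
  row 4 [00100]: F1=1 F2=1 -> 0
  row 5 [00101]: F1=1 F2=1 -> 0
  row 6 [00110]: F1=1 F2=1 -> 0
  row 7 [00111]: F1=1 F2=1 -> 0
  row 8 [01000]: F1=1 F2=1 -> 0
  row 9 [01001]: F1=0 F2=1 (differ) -> 1
  row 10 [01010]: F1=1 F2=0 (differ) -> 1
  row 11 [01011]: F1=0 F2=0 -> 0
  row 12 [01100]: F1=0 F2=1 (differ) -> 1
  row 13 [01101]: F1=0 F2=1 (differ) -> 1
  row 14 [01110]: F1=0 F2=0 -> 0
  row 15 [01111]: F1=0 F2=0 -> 0
  row 16 [10000]: F1=0 F2=1 (differ) -> 1
  row 17 [10001]: F1=1 F2=1 -> 0
  row 18 [10010]: F1=0 F2=1 (differ) -> 1
  row 19 [10011]: F1=1 F2=1 -> 0
  row 20 [10100]: F1=0 F2=1 (differ) -> 1
  row 21 [10101]: F1=0 F2=1 (differ) -> 1
  row 22 [10110]: F1=0 F2=1 (differ) -> 1
  row 23 [10111]: F1=0 F2=1 (differ) -> 1
  row 24 [11000]: F1=1 F2=1 -> 0
  row 25 [11001]: F1=0 F2=1 (differ) -> 1
  row 26 [11010]: F1=1 F2=1 -> 0
  row 27 [11011]: F1=0 F2=1 (differ) -> 1
  row 28 [11100]: F1=1 F2=1 -> 0
  row 29 [11101]: F1=1 F2=1 -> 0
  row 30 [11110]: F1=1 F2=1 -> 0
  row 31 [11111]: F1=1 F2=1 -> 0
Full result column, 8 rows per line (p,q fixed per line; r,s,t runs 000..111 left to right):
  rows 0-7 [p,q=00]: 10100000  (ones: 2)
  rows 8-15 [p,q=01]: 01101100  (ones: 4)
  rows 16-23 [p,q=10]: 10101111  (ones: 6)
  rows 24-31 [p,q=11]: 01010000  (ones: 2)
Disagreements = 2+4+6+2 = 14

14


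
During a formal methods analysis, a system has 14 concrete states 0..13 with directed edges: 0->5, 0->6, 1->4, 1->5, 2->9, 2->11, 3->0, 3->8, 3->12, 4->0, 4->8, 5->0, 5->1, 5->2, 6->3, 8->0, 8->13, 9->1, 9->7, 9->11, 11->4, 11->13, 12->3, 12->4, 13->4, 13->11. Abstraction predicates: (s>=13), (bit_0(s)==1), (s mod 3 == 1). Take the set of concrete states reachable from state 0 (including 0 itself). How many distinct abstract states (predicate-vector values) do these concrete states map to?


BFS from 0:
Concrete reachable: {0, 1, 2, 3, 4, 5, 6, 7, 8, 9, 11, 12, 13}
Abstract via predicates (s>=13), (bit_0(s)==1), (s mod 3 == 1):
  (0,0,0) <- {0, 2, 6, 8, 12}
  (0,0,1) <- {4}
  (0,1,0) <- {3, 5, 9, 11}
  (0,1,1) <- {1, 7}
  (1,1,1) <- {13}
Distinct abstract states = 5

5


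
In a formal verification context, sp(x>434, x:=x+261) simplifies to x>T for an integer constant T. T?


Formula: sp(P, x:=E) = exists old_x. (x = E[old_x/x]) AND P[old_x/x] (old_x is the value of x before the assignment; eliminate old_x by solving x = E[old_x/x] for old_x)
Step 1: Precondition P: x>434, i.e. old_x > 434
Step 2: Assignment gives x = old_x + 261, so old_x = x - 261
Step 3: Substitute into P: x - 261 > 434
Step 4: Simplify: x > 434+261 = 695

695


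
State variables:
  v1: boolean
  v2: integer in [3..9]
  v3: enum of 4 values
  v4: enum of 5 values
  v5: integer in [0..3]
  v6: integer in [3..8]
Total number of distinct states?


State space = product of domain sizes of all variables.
Domain sizes:
  v1 (boolean): 2
  v2 (integer in [3..9]): 7
  v3 (enum of 4 values): 4
  v4 (enum of 5 values): 5
  v5 (integer in [0..3]): 4
  v6 (integer in [3..8]): 6
Product = 2 * 7 * 4 * 5 * 4 * 6 = 6720

6720


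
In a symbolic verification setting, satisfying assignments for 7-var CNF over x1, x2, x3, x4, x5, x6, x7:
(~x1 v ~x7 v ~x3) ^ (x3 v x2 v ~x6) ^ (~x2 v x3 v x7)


CNF with 3 clauses over 7 vars (128 assignments).
An assignment satisfies CNF iff every clause has >=1 true literal.
Check each row (bits = x1,x2,x3,x4,x5,x6,x7; clause T/F shown):
  row 0 [0000000]: clauses=TTT -> 1
  row 1 [0000001]: clauses=TTT -> 1
  row 2 [0000010]: clauses=TFT -> 0
  row 3 [0000011]: clauses=TFT -> 0
  row 4 [0000100]: clauses=TTT -> 1
  (every remaining row is evaluated the same way; all 128 results are listed next)
Full result column, 8 rows per line (x1,x2,x3,x4 fixed per line; x5,x6,x7 runs 000..111 left to right):
  rows 0-7 [x1,x2,x3,x4=0000]: 11001100  (ones: 4)
  rows 8-15 [x1,x2,x3,x4=0001]: 11001100  (ones: 4)
  rows 16-23 [x1,x2,x3,x4=0010]: 11111111  (ones: 8)
  rows 24-31 [x1,x2,x3,x4=0011]: 11111111  (ones: 8)
  rows 32-39 [x1,x2,x3,x4=0100]: 01010101  (ones: 4)
  rows 40-47 [x1,x2,x3,x4=0101]: 01010101  (ones: 4)
  rows 48-55 [x1,x2,x3,x4=0110]: 11111111  (ones: 8)
  rows 56-63 [x1,x2,x3,x4=0111]: 11111111  (ones: 8)
  rows 64-71 [x1,x2,x3,x4=1000]: 11001100  (ones: 4)
  rows 72-79 [x1,x2,x3,x4=1001]: 11001100  (ones: 4)
  rows 80-87 [x1,x2,x3,x4=1010]: 10101010  (ones: 4)
  rows 88-95 [x1,x2,x3,x4=1011]: 10101010  (ones: 4)
  rows 96-103 [x1,x2,x3,x4=1100]: 01010101  (ones: 4)
  rows 104-111 [x1,x2,x3,x4=1101]: 01010101  (ones: 4)
  rows 112-119 [x1,x2,x3,x4=1110]: 10101010  (ones: 4)
  rows 120-127 [x1,x2,x3,x4=1111]: 10101010  (ones: 4)
Satisfying assignments = 4+4+8+8+4+4+8+8+4+4+4+4+4+4+4+4 = 80

80


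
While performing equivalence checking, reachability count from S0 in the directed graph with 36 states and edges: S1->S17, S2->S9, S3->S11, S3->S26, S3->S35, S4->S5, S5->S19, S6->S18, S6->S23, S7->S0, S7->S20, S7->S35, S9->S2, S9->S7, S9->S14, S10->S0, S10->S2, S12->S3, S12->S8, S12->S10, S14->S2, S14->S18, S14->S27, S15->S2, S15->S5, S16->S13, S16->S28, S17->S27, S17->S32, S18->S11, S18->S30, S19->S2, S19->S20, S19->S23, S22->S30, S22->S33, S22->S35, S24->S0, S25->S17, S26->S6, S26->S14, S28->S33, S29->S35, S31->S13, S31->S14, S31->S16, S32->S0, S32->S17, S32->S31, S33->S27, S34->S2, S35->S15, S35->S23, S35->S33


BFS from S0:
  layer 0: {S0}
Reachable set: {S0}
Count = 1

1


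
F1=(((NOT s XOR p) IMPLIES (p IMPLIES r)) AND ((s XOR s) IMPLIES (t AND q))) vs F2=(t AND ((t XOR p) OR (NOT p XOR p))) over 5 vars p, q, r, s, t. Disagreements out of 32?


F1 = (((NOT s XOR p) IMPLIES (p IMPLIES r)) AND ((s XOR s) IMPLIES (t AND q)))
F2 = (t AND ((t XOR p) OR (NOT p XOR p)))
Evaluate both on each of 32 rows (bits = p,q,r,s,t):
  row 0 [00000]: F1=1 F2=0 (differ) -> 1
  row 1 [00001]: F1=1 F2=1 -> 0
  row 2 [00010]: F1=1 F2=0 (differ) -> 1
  row 3 [00011]: F1=1 F2=1 -> 0
  row 4 [00100]: F1=1 F2=0 (differ) -> 1
  row 5 [00101]: F1=1 F2=1 -> 0
  row 6 [00110]: F1=1 F2=0 (differ) -> 1
  row 7 [00111]: F1=1 F2=1 -> 0
  row 8 [01000]: F1=1 F2=0 (differ) -> 1
  row 9 [01001]: F1=1 F2=1 -> 0
  row 10 [01010]: F1=1 F2=0 (differ) -> 1
  row 11 [01011]: F1=1 F2=1 -> 0
  row 12 [01100]: F1=1 F2=0 (differ) -> 1
  row 13 [01101]: F1=1 F2=1 -> 0
  row 14 [01110]: F1=1 F2=0 (differ) -> 1
  row 15 [01111]: F1=1 F2=1 -> 0
  row 16 [10000]: F1=1 F2=0 (differ) -> 1
  row 17 [10001]: F1=1 F2=1 -> 0
  row 18 [10010]: F1=0 F2=0 -> 0
  row 19 [10011]: F1=0 F2=1 (differ) -> 1
  row 20 [10100]: F1=1 F2=0 (differ) -> 1
  row 21 [10101]: F1=1 F2=1 -> 0
  row 22 [10110]: F1=1 F2=0 (differ) -> 1
  row 23 [10111]: F1=1 F2=1 -> 0
  row 24 [11000]: F1=1 F2=0 (differ) -> 1
  row 25 [11001]: F1=1 F2=1 -> 0
  row 26 [11010]: F1=0 F2=0 -> 0
  row 27 [11011]: F1=0 F2=1 (differ) -> 1
  row 28 [11100]: F1=1 F2=0 (differ) -> 1
  row 29 [11101]: F1=1 F2=1 -> 0
  row 30 [11110]: F1=1 F2=0 (differ) -> 1
  row 31 [11111]: F1=1 F2=1 -> 0
Full result column, 8 rows per line (p,q fixed per line; r,s,t runs 000..111 left to right):
  rows 0-7 [p,q=00]: 10101010  (ones: 4)
  rows 8-15 [p,q=01]: 10101010  (ones: 4)
  rows 16-23 [p,q=10]: 10011010  (ones: 4)
  rows 24-31 [p,q=11]: 10011010  (ones: 4)
Disagreements = 4+4+4+4 = 16

16


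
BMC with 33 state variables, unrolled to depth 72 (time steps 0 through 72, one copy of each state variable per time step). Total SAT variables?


BMC unrolls to depth k, creating one copy of each state var for steps 0..k.
Step count = 72 + 1 = 73 (steps 0 through 72)
Vars per step = 33
Total = 33 * 73 = 2409

2409


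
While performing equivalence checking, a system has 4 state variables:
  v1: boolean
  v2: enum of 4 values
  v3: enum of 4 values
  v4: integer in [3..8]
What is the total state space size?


State space = product of domain sizes of all variables.
Domain sizes:
  v1 (boolean): 2
  v2 (enum of 4 values): 4
  v3 (enum of 4 values): 4
  v4 (integer in [3..8]): 6
Product = 2 * 4 * 4 * 6 = 192

192


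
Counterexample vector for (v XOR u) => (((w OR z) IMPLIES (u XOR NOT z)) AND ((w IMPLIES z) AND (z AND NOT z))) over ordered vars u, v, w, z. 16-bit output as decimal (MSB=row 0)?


F1 = (v XOR u)
F2 = (((w OR z) IMPLIES (u XOR NOT z)) AND ((w IMPLIES z) AND (z AND NOT z)))
Counterexample to F1=>F2 is where F1=1 and F2=0.
Evaluate each row (bits = u,v,w,z, MSB first):
  row 0 [0000]: F1=0 F2=0 -> F1&~F2 -> 0
  row 1 [0001]: F1=0 F2=0 -> F1&~F2 -> 0
  row 2 [0010]: F1=0 F2=0 -> F1&~F2 -> 0
  row 3 [0011]: F1=0 F2=0 -> F1&~F2 -> 0
  row 4 [0100]: F1=1 F2=0 -> F1&~F2 -> 1
  row 5 [0101]: F1=1 F2=0 -> F1&~F2 -> 1
  row 6 [0110]: F1=1 F2=0 -> F1&~F2 -> 1
  row 7 [0111]: F1=1 F2=0 -> F1&~F2 -> 1
  row 8 [1000]: F1=1 F2=0 -> F1&~F2 -> 1
  row 9 [1001]: F1=1 F2=0 -> F1&~F2 -> 1
  row 10 [1010]: F1=1 F2=0 -> F1&~F2 -> 1
  row 11 [1011]: F1=1 F2=0 -> F1&~F2 -> 1
  row 12 [1100]: F1=0 F2=0 -> F1&~F2 -> 0
  row 13 [1101]: F1=0 F2=0 -> F1&~F2 -> 0
  row 14 [1110]: F1=0 F2=0 -> F1&~F2 -> 0
  row 15 [1111]: F1=0 F2=0 -> F1&~F2 -> 0
Full result column, 4 rows per line (u,v fixed per line; w,z runs 00..11 left to right):
  rows 0-3 [u,v=00]: 0000  = hex 0
  rows 4-7 [u,v=01]: 1111  = hex F
  rows 8-11 [u,v=10]: 1111  = hex F
  rows 12-15 [u,v=11]: 0000  = hex 0
Counterexample vector (row 0 .. row 15) = 0000111111110000
Output column grouped in 4s = 0000 1111 1111 0000 = 0x0FF0
Convert to decimal digit by digit (value = value*16 + digit):
  0 -> 0
  0*16 + 15 (F) = 15
  15*16 + 15 (F) = 255
  255*16 + 0 = 4080
Decimal = 4080

4080


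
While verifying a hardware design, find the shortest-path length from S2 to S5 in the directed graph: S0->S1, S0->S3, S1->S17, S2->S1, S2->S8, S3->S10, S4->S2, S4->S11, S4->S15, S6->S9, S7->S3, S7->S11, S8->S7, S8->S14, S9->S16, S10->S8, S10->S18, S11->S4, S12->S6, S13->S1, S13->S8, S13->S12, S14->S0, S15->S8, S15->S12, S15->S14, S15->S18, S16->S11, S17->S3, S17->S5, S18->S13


BFS layer-by-layer from S2:
  dist 0: {S2}
  dist 1: {S1, S8}
  dist 2: {S7, S14, S17}
  dist 3: {S0, S3, S5, S11}
  -> S5 reached at distance 3
Shortest path length = 3

3


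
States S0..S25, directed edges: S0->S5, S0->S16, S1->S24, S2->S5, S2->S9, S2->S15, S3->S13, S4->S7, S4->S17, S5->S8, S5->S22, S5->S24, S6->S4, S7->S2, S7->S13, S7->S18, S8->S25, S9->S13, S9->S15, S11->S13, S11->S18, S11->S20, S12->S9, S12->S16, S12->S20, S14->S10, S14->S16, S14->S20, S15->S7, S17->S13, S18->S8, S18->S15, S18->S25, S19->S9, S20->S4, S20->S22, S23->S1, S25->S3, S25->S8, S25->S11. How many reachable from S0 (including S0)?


BFS from S0:
  layer 0: {S0}
  layer 1: {S5, S16}
  layer 2: {S8, S22, S24}
  layer 3: {S25}
  layer 4: {S3, S11}
  layer 5: {S13, S18, S20}
  layer 6: {S4, S15}
  layer 7: {S7, S17}
  layer 8: {S2}
  layer 9: {S9}
Reachable set: {S0, S2, S3, S4, S5, S7, S8, S9, S11, S13, S15, S16, S17, S18, S20, S22, S24, S25}
Count = 18

18


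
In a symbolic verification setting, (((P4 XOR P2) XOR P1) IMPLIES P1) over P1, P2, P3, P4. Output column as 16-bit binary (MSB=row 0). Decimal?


Formula: (((P4 XOR P2) XOR P1) IMPLIES P1) over P1, P2, P3, P4 (16 rows)
Evaluate each row (bits = P1,P2,P3,P4, MSB first):
  row 0 [0000]: (((0 XOR 0) XOR 0) IMPLIES 0) -> 1
  row 1 [0001]: (((1 XOR 0) XOR 0) IMPLIES 0) -> 0
  row 2 [0010]: (((0 XOR 0) XOR 0) IMPLIES 0) -> 1
  row 3 [0011]: (((1 XOR 0) XOR 0) IMPLIES 0) -> 0
  row 4 [0100]: (((0 XOR 1) XOR 0) IMPLIES 0) -> 0
  row 5 [0101]: (((1 XOR 1) XOR 0) IMPLIES 0) -> 1
  row 6 [0110]: (((0 XOR 1) XOR 0) IMPLIES 0) -> 0
  row 7 [0111]: (((1 XOR 1) XOR 0) IMPLIES 0) -> 1
  row 8 [1000]: (((0 XOR 0) XOR 1) IMPLIES 1) -> 1
  row 9 [1001]: (((1 XOR 0) XOR 1) IMPLIES 1) -> 1
  row 10 [1010]: (((0 XOR 0) XOR 1) IMPLIES 1) -> 1
  row 11 [1011]: (((1 XOR 0) XOR 1) IMPLIES 1) -> 1
  row 12 [1100]: (((0 XOR 1) XOR 1) IMPLIES 1) -> 1
  row 13 [1101]: (((1 XOR 1) XOR 1) IMPLIES 1) -> 1
  row 14 [1110]: (((0 XOR 1) XOR 1) IMPLIES 1) -> 1
  row 15 [1111]: (((1 XOR 1) XOR 1) IMPLIES 1) -> 1
Full result column, 4 rows per line (P1,P2 fixed per line; P3,P4 runs 00..11 left to right):
  rows 0-3 [P1,P2=00]: 1010  = hex A
  rows 4-7 [P1,P2=01]: 0101  = hex 5
  rows 8-11 [P1,P2=10]: 1111  = hex F
  rows 12-15 [P1,P2=11]: 1111  = hex F
Output column (row 0 .. row 15) = 1010010111111111
Output column grouped in 4s = 1010 0101 1111 1111 = 0xA5FF
Convert to decimal digit by digit (value = value*16 + digit):
  A -> 10
  10*16 + 5 = 165
  165*16 + 15 (F) = 2655
  2655*16 + 15 (F) = 42495
Decimal = 42495

42495


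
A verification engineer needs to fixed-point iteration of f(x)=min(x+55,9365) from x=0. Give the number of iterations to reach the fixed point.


Step 1: x=0, cap=9365, increment=55
Step 2: x grows by 55 each step until capped at 9365; fixed point is x=9365
Step 3: iterations = ceil(9365/55) = 171

171


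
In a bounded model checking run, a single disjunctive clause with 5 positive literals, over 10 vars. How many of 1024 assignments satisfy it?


Step 1: Total=2^10=1024
Step 2: Unsat when all 5 false: 2^5=32
Step 3: Sat=1024-32=992

992


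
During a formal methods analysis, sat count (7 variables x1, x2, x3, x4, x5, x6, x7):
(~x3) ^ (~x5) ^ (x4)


CNF with 3 clauses over 7 vars (128 assignments).
An assignment satisfies CNF iff every clause has >=1 true literal.
Check each row (bits = x1,x2,x3,x4,x5,x6,x7; clause T/F shown):
  row 0 [0000000]: clauses=TTF -> 0
  row 1 [0000001]: clauses=TTF -> 0
  row 2 [0000010]: clauses=TTF -> 0
  row 3 [0000011]: clauses=TTF -> 0
  row 4 [0000100]: clauses=TFF -> 0
  (every remaining row is evaluated the same way; all 128 results are listed next)
Full result column, 8 rows per line (x1,x2,x3,x4 fixed per line; x5,x6,x7 runs 000..111 left to right):
  rows 0-7 [x1,x2,x3,x4=0000]: 00000000  (ones: 0)
  rows 8-15 [x1,x2,x3,x4=0001]: 11110000  (ones: 4)
  rows 16-23 [x1,x2,x3,x4=0010]: 00000000  (ones: 0)
  rows 24-31 [x1,x2,x3,x4=0011]: 00000000  (ones: 0)
  rows 32-39 [x1,x2,x3,x4=0100]: 00000000  (ones: 0)
  rows 40-47 [x1,x2,x3,x4=0101]: 11110000  (ones: 4)
  rows 48-55 [x1,x2,x3,x4=0110]: 00000000  (ones: 0)
  rows 56-63 [x1,x2,x3,x4=0111]: 00000000  (ones: 0)
  rows 64-71 [x1,x2,x3,x4=1000]: 00000000  (ones: 0)
  rows 72-79 [x1,x2,x3,x4=1001]: 11110000  (ones: 4)
  rows 80-87 [x1,x2,x3,x4=1010]: 00000000  (ones: 0)
  rows 88-95 [x1,x2,x3,x4=1011]: 00000000  (ones: 0)
  rows 96-103 [x1,x2,x3,x4=1100]: 00000000  (ones: 0)
  rows 104-111 [x1,x2,x3,x4=1101]: 11110000  (ones: 4)
  rows 112-119 [x1,x2,x3,x4=1110]: 00000000  (ones: 0)
  rows 120-127 [x1,x2,x3,x4=1111]: 00000000  (ones: 0)
Satisfying assignments = 0+4+0+0+0+4+0+0+0+4+0+0+0+4+0+0 = 16

16


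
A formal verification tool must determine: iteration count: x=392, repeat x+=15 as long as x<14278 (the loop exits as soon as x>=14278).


Step 1: x goes from 392 toward 14278 by 15; the body runs while x<14278, so iterations = ceil((bound-start)/step)
Step 2: Distance=13886
Step 3: ceil(13886/15)=926

926


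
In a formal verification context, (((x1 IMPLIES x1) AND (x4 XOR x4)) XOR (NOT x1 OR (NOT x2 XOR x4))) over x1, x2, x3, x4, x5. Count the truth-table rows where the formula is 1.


Formula: (((x1 IMPLIES x1) AND (x4 XOR x4)) XOR (NOT x1 OR (NOT x2 XOR x4))) over 5 vars (32 rows)
Evaluate each row (x1, x2, x3, x4, x5 as bits, MSB first):
  row 0 [00000]: (((0 IMPLIES 0) AND (0 XOR 0)) XOR (NOT 0 OR (NOT 0 XOR 0))) -> 1
  row 1 [00001]: (((0 IMPLIES 0) AND (0 XOR 0)) XOR (NOT 0 OR (NOT 0 XOR 0))) -> 1
  row 2 [00010]: (((0 IMPLIES 0) AND (1 XOR 1)) XOR (NOT 0 OR (NOT 0 XOR 1))) -> 1
  row 3 [00011]: (((0 IMPLIES 0) AND (1 XOR 1)) XOR (NOT 0 OR (NOT 0 XOR 1))) -> 1
  row 4 [00100]: (((0 IMPLIES 0) AND (0 XOR 0)) XOR (NOT 0 OR (NOT 0 XOR 0))) -> 1
  row 5 [00101]: (((0 IMPLIES 0) AND (0 XOR 0)) XOR (NOT 0 OR (NOT 0 XOR 0))) -> 1
  row 6 [00110]: (((0 IMPLIES 0) AND (1 XOR 1)) XOR (NOT 0 OR (NOT 0 XOR 1))) -> 1
  row 7 [00111]: (((0 IMPLIES 0) AND (1 XOR 1)) XOR (NOT 0 OR (NOT 0 XOR 1))) -> 1
  row 8 [01000]: (((0 IMPLIES 0) AND (0 XOR 0)) XOR (NOT 0 OR (NOT 1 XOR 0))) -> 1
  row 9 [01001]: (((0 IMPLIES 0) AND (0 XOR 0)) XOR (NOT 0 OR (NOT 1 XOR 0))) -> 1
  row 10 [01010]: (((0 IMPLIES 0) AND (1 XOR 1)) XOR (NOT 0 OR (NOT 1 XOR 1))) -> 1
  row 11 [01011]: (((0 IMPLIES 0) AND (1 XOR 1)) XOR (NOT 0 OR (NOT 1 XOR 1))) -> 1
  row 12 [01100]: (((0 IMPLIES 0) AND (0 XOR 0)) XOR (NOT 0 OR (NOT 1 XOR 0))) -> 1
  row 13 [01101]: (((0 IMPLIES 0) AND (0 XOR 0)) XOR (NOT 0 OR (NOT 1 XOR 0))) -> 1
  row 14 [01110]: (((0 IMPLIES 0) AND (1 XOR 1)) XOR (NOT 0 OR (NOT 1 XOR 1))) -> 1
  row 15 [01111]: (((0 IMPLIES 0) AND (1 XOR 1)) XOR (NOT 0 OR (NOT 1 XOR 1))) -> 1
  row 16 [10000]: (((1 IMPLIES 1) AND (0 XOR 0)) XOR (NOT 1 OR (NOT 0 XOR 0))) -> 1
  row 17 [10001]: (((1 IMPLIES 1) AND (0 XOR 0)) XOR (NOT 1 OR (NOT 0 XOR 0))) -> 1
  row 18 [10010]: (((1 IMPLIES 1) AND (1 XOR 1)) XOR (NOT 1 OR (NOT 0 XOR 1))) -> 0
  row 19 [10011]: (((1 IMPLIES 1) AND (1 XOR 1)) XOR (NOT 1 OR (NOT 0 XOR 1))) -> 0
  row 20 [10100]: (((1 IMPLIES 1) AND (0 XOR 0)) XOR (NOT 1 OR (NOT 0 XOR 0))) -> 1
  row 21 [10101]: (((1 IMPLIES 1) AND (0 XOR 0)) XOR (NOT 1 OR (NOT 0 XOR 0))) -> 1
  row 22 [10110]: (((1 IMPLIES 1) AND (1 XOR 1)) XOR (NOT 1 OR (NOT 0 XOR 1))) -> 0
  row 23 [10111]: (((1 IMPLIES 1) AND (1 XOR 1)) XOR (NOT 1 OR (NOT 0 XOR 1))) -> 0
  row 24 [11000]: (((1 IMPLIES 1) AND (0 XOR 0)) XOR (NOT 1 OR (NOT 1 XOR 0))) -> 0
  row 25 [11001]: (((1 IMPLIES 1) AND (0 XOR 0)) XOR (NOT 1 OR (NOT 1 XOR 0))) -> 0
  row 26 [11010]: (((1 IMPLIES 1) AND (1 XOR 1)) XOR (NOT 1 OR (NOT 1 XOR 1))) -> 1
  row 27 [11011]: (((1 IMPLIES 1) AND (1 XOR 1)) XOR (NOT 1 OR (NOT 1 XOR 1))) -> 1
  row 28 [11100]: (((1 IMPLIES 1) AND (0 XOR 0)) XOR (NOT 1 OR (NOT 1 XOR 0))) -> 0
  row 29 [11101]: (((1 IMPLIES 1) AND (0 XOR 0)) XOR (NOT 1 OR (NOT 1 XOR 0))) -> 0
  row 30 [11110]: (((1 IMPLIES 1) AND (1 XOR 1)) XOR (NOT 1 OR (NOT 1 XOR 1))) -> 1
  row 31 [11111]: (((1 IMPLIES 1) AND (1 XOR 1)) XOR (NOT 1 OR (NOT 1 XOR 1))) -> 1
Full result column, 8 rows per line (x1,x2 fixed per line; x3,x4,x5 runs 000..111 left to right):
  rows 0-7 [x1,x2=00]: 11111111  (ones: 8)
  rows 8-15 [x1,x2=01]: 11111111  (ones: 8)
  rows 16-23 [x1,x2=10]: 11001100  (ones: 4)
  rows 24-31 [x1,x2=11]: 00110011  (ones: 4)
Count of 1-rows = 8+8+4+4 = 24

24


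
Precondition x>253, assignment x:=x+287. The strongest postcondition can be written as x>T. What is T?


Formula: sp(P, x:=E) = exists old_x. (x = E[old_x/x]) AND P[old_x/x] (old_x is the value of x before the assignment; eliminate old_x by solving x = E[old_x/x] for old_x)
Step 1: Precondition P: x>253, i.e. old_x > 253
Step 2: Assignment gives x = old_x + 287, so old_x = x - 287
Step 3: Substitute into P: x - 287 > 253
Step 4: Simplify: x > 253+287 = 540

540


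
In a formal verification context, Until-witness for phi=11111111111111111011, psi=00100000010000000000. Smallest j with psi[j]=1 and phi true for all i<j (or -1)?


(phi U psi) at 0: need smallest j with psi[j]=1 and phi[i]=1 for all i in [0,j).
Scan from step 0:
  step 0: phi=1, psi=0 -> continue
  step 1: phi=1, psi=0 -> continue
  step 2: psi=1 and phi held for [0,2) -> witness found
Witness step = 2

2


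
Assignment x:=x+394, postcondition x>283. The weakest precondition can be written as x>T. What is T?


Formula: wp(x:=E, P) = P[E/x] (substitute E for x in postcondition)
Step 1: Postcondition: x>283
Step 2: Substitute x+394 for x: x+394>283
Step 3: Solve for x: x > 283-394 = -111

-111


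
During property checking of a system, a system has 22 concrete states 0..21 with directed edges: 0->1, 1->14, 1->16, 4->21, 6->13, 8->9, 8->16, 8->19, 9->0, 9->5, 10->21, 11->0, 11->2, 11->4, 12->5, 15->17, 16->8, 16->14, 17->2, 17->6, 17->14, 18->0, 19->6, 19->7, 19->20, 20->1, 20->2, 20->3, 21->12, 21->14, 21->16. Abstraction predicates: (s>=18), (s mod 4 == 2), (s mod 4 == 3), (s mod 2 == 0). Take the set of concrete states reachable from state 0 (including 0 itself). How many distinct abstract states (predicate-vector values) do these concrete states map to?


BFS from 0:
Concrete reachable: {0, 1, 2, 3, 5, 6, 7, 8, 9, 13, 14, 16, 19, 20}
Abstract via predicates (s>=18), (s mod 4 == 2), (s mod 4 == 3), (s mod 2 == 0):
  (0,0,0,0) <- {1, 5, 9, 13}
  (0,0,0,1) <- {0, 8, 16}
  (0,0,1,0) <- {3, 7}
  (0,1,0,1) <- {2, 6, 14}
  (1,0,0,1) <- {20}
  (1,0,1,0) <- {19}
Distinct abstract states = 6

6


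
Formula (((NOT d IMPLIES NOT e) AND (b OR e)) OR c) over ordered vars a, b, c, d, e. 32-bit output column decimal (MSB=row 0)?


Formula: (((NOT d IMPLIES NOT e) AND (b OR e)) OR c) over a, b, c, d, e (32 rows)
Evaluate each row (bits = a,b,c,d,e, MSB first):
  row 0 [00000]: (((NOT 0 IMPLIES NOT 0) AND (0 OR 0)) OR 0) -> 0
  row 1 [00001]: (((NOT 0 IMPLIES NOT 1) AND (0 OR 1)) OR 0) -> 0
  row 2 [00010]: (((NOT 1 IMPLIES NOT 0) AND (0 OR 0)) OR 0) -> 0
  row 3 [00011]: (((NOT 1 IMPLIES NOT 1) AND (0 OR 1)) OR 0) -> 1
  row 4 [00100]: (((NOT 0 IMPLIES NOT 0) AND (0 OR 0)) OR 1) -> 1
  row 5 [00101]: (((NOT 0 IMPLIES NOT 1) AND (0 OR 1)) OR 1) -> 1
  row 6 [00110]: (((NOT 1 IMPLIES NOT 0) AND (0 OR 0)) OR 1) -> 1
  row 7 [00111]: (((NOT 1 IMPLIES NOT 1) AND (0 OR 1)) OR 1) -> 1
  row 8 [01000]: (((NOT 0 IMPLIES NOT 0) AND (1 OR 0)) OR 0) -> 1
  row 9 [01001]: (((NOT 0 IMPLIES NOT 1) AND (1 OR 1)) OR 0) -> 0
  row 10 [01010]: (((NOT 1 IMPLIES NOT 0) AND (1 OR 0)) OR 0) -> 1
  row 11 [01011]: (((NOT 1 IMPLIES NOT 1) AND (1 OR 1)) OR 0) -> 1
  row 12 [01100]: (((NOT 0 IMPLIES NOT 0) AND (1 OR 0)) OR 1) -> 1
  row 13 [01101]: (((NOT 0 IMPLIES NOT 1) AND (1 OR 1)) OR 1) -> 1
  row 14 [01110]: (((NOT 1 IMPLIES NOT 0) AND (1 OR 0)) OR 1) -> 1
  row 15 [01111]: (((NOT 1 IMPLIES NOT 1) AND (1 OR 1)) OR 1) -> 1
  row 16 [10000]: (((NOT 0 IMPLIES NOT 0) AND (0 OR 0)) OR 0) -> 0
  row 17 [10001]: (((NOT 0 IMPLIES NOT 1) AND (0 OR 1)) OR 0) -> 0
  row 18 [10010]: (((NOT 1 IMPLIES NOT 0) AND (0 OR 0)) OR 0) -> 0
  row 19 [10011]: (((NOT 1 IMPLIES NOT 1) AND (0 OR 1)) OR 0) -> 1
  row 20 [10100]: (((NOT 0 IMPLIES NOT 0) AND (0 OR 0)) OR 1) -> 1
  row 21 [10101]: (((NOT 0 IMPLIES NOT 1) AND (0 OR 1)) OR 1) -> 1
  row 22 [10110]: (((NOT 1 IMPLIES NOT 0) AND (0 OR 0)) OR 1) -> 1
  row 23 [10111]: (((NOT 1 IMPLIES NOT 1) AND (0 OR 1)) OR 1) -> 1
  row 24 [11000]: (((NOT 0 IMPLIES NOT 0) AND (1 OR 0)) OR 0) -> 1
  row 25 [11001]: (((NOT 0 IMPLIES NOT 1) AND (1 OR 1)) OR 0) -> 0
  row 26 [11010]: (((NOT 1 IMPLIES NOT 0) AND (1 OR 0)) OR 0) -> 1
  row 27 [11011]: (((NOT 1 IMPLIES NOT 1) AND (1 OR 1)) OR 0) -> 1
  row 28 [11100]: (((NOT 0 IMPLIES NOT 0) AND (1 OR 0)) OR 1) -> 1
  row 29 [11101]: (((NOT 0 IMPLIES NOT 1) AND (1 OR 1)) OR 1) -> 1
  row 30 [11110]: (((NOT 1 IMPLIES NOT 0) AND (1 OR 0)) OR 1) -> 1
  row 31 [11111]: (((NOT 1 IMPLIES NOT 1) AND (1 OR 1)) OR 1) -> 1
Full result column, 4 rows per line (a,b,c fixed per line; d,e runs 00..11 left to right):
  rows 0-3 [a,b,c=000]: 0001  = hex 1
  rows 4-7 [a,b,c=001]: 1111  = hex F
  rows 8-11 [a,b,c=010]: 1011  = hex B
  rows 12-15 [a,b,c=011]: 1111  = hex F
  rows 16-19 [a,b,c=100]: 0001  = hex 1
  rows 20-23 [a,b,c=101]: 1111  = hex F
  rows 24-27 [a,b,c=110]: 1011  = hex B
  rows 28-31 [a,b,c=111]: 1111  = hex F
Output column (row 0 .. row 31) = 00011111101111110001111110111111
Output column grouped in 4s = 0001 1111 1011 1111 0001 1111 1011 1111 = 0x1FBF1FBF
Convert to decimal digit by digit (value = value*16 + digit):
  1 -> 1
  1*16 + 15 (F) = 31
  31*16 + 11 (B) = 507
  507*16 + 15 (F) = 8127
  8127*16 + 1 = 130033
  130033*16 + 15 (F) = 2080543
  2080543*16 + 11 (B) = 33288699
  33288699*16 + 15 (F) = 532619199
Decimal = 532619199

532619199


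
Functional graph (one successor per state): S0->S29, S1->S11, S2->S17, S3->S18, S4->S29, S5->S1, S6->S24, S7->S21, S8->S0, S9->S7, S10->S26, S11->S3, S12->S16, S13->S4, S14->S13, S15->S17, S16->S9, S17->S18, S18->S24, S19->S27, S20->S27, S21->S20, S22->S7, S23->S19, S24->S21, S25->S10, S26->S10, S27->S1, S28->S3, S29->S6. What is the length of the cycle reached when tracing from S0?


Trace from S0 until a state repeats:
  S0 -> S29 -> S6 -> S24 -> S21 -> S20 -> S27 -> S1 -> S11 -> S3 -> S18 -> S24
S24 first seen at step 3, revisited at step 11.
Cycle length = 11 - 3 = 8

8


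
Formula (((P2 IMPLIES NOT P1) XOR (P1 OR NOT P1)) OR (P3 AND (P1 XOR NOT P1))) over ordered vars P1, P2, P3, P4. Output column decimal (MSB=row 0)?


Formula: (((P2 IMPLIES NOT P1) XOR (P1 OR NOT P1)) OR (P3 AND (P1 XOR NOT P1))) over P1, P2, P3, P4 (16 rows)
Evaluate each row (bits = P1,P2,P3,P4, MSB first):
  row 0 [0000]: (((0 IMPLIES NOT 0) XOR (0 OR NOT 0)) OR (0 AND (0 XOR NOT 0))) -> 0
  row 1 [0001]: (((0 IMPLIES NOT 0) XOR (0 OR NOT 0)) OR (0 AND (0 XOR NOT 0))) -> 0
  row 2 [0010]: (((0 IMPLIES NOT 0) XOR (0 OR NOT 0)) OR (1 AND (0 XOR NOT 0))) -> 1
  row 3 [0011]: (((0 IMPLIES NOT 0) XOR (0 OR NOT 0)) OR (1 AND (0 XOR NOT 0))) -> 1
  row 4 [0100]: (((1 IMPLIES NOT 0) XOR (0 OR NOT 0)) OR (0 AND (0 XOR NOT 0))) -> 0
  row 5 [0101]: (((1 IMPLIES NOT 0) XOR (0 OR NOT 0)) OR (0 AND (0 XOR NOT 0))) -> 0
  row 6 [0110]: (((1 IMPLIES NOT 0) XOR (0 OR NOT 0)) OR (1 AND (0 XOR NOT 0))) -> 1
  row 7 [0111]: (((1 IMPLIES NOT 0) XOR (0 OR NOT 0)) OR (1 AND (0 XOR NOT 0))) -> 1
  row 8 [1000]: (((0 IMPLIES NOT 1) XOR (1 OR NOT 1)) OR (0 AND (1 XOR NOT 1))) -> 0
  row 9 [1001]: (((0 IMPLIES NOT 1) XOR (1 OR NOT 1)) OR (0 AND (1 XOR NOT 1))) -> 0
  row 10 [1010]: (((0 IMPLIES NOT 1) XOR (1 OR NOT 1)) OR (1 AND (1 XOR NOT 1))) -> 1
  row 11 [1011]: (((0 IMPLIES NOT 1) XOR (1 OR NOT 1)) OR (1 AND (1 XOR NOT 1))) -> 1
  row 12 [1100]: (((1 IMPLIES NOT 1) XOR (1 OR NOT 1)) OR (0 AND (1 XOR NOT 1))) -> 1
  row 13 [1101]: (((1 IMPLIES NOT 1) XOR (1 OR NOT 1)) OR (0 AND (1 XOR NOT 1))) -> 1
  row 14 [1110]: (((1 IMPLIES NOT 1) XOR (1 OR NOT 1)) OR (1 AND (1 XOR NOT 1))) -> 1
  row 15 [1111]: (((1 IMPLIES NOT 1) XOR (1 OR NOT 1)) OR (1 AND (1 XOR NOT 1))) -> 1
Full result column, 4 rows per line (P1,P2 fixed per line; P3,P4 runs 00..11 left to right):
  rows 0-3 [P1,P2=00]: 0011  = hex 3
  rows 4-7 [P1,P2=01]: 0011  = hex 3
  rows 8-11 [P1,P2=10]: 0011  = hex 3
  rows 12-15 [P1,P2=11]: 1111  = hex F
Output column (row 0 .. row 15) = 0011001100111111
Output column grouped in 4s = 0011 0011 0011 1111 = 0x333F
Convert to decimal digit by digit (value = value*16 + digit):
  3 -> 3
  3*16 + 3 = 51
  51*16 + 3 = 819
  819*16 + 15 (F) = 13119
Decimal = 13119

13119
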